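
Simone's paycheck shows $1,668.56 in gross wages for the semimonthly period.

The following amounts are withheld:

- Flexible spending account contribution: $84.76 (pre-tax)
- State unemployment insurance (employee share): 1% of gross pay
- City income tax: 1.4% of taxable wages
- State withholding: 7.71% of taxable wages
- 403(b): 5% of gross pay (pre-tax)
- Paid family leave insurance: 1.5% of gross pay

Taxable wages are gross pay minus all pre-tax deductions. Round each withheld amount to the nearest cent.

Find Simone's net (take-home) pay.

$1,321.96

Flexible spending account contribution: $84.76
403(b): $1,668.56 × 0.05 = $83.43
Pre-tax total = $84.76 + $83.43 = $168.19
Taxable wages = $1,668.56 − $168.19 = $1,500.37
State withholding: $1,500.37 × 0.0771 = $115.68
City income tax: $1,500.37 × 0.014 = $21.01
State unemployment insurance (employee share): $1,668.56 × 0.01 = $16.69
Paid family leave insurance: $1,668.56 × 0.015 = $25.03
Total deductions = $84.76 + $83.43 + $115.68 + $21.01 + $16.69 + $25.03 = $346.60
Net pay = $1,668.56 − $346.60 = $1,321.96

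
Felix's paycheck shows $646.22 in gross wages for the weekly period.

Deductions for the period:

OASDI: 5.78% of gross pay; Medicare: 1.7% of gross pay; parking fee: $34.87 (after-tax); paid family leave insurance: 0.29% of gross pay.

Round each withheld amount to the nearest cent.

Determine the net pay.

$561.14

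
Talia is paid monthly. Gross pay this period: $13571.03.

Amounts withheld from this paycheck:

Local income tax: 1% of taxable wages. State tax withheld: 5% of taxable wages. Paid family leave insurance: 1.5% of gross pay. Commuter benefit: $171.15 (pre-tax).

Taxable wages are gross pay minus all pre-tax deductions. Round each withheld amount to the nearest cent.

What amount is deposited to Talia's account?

$12392.32

Commuter benefit: $171.15
Taxable wages = $13571.03 − $171.15 = $13399.88
State tax withheld: $13399.88 × 0.05 = $669.99
Local income tax: $13399.88 × 0.01 = $134.00
Paid family leave insurance: $13571.03 × 0.015 = $203.57
Total deductions = $171.15 + $669.99 + $134.00 + $203.57 = $1178.71
Net pay = $13571.03 − $1178.71 = $12392.32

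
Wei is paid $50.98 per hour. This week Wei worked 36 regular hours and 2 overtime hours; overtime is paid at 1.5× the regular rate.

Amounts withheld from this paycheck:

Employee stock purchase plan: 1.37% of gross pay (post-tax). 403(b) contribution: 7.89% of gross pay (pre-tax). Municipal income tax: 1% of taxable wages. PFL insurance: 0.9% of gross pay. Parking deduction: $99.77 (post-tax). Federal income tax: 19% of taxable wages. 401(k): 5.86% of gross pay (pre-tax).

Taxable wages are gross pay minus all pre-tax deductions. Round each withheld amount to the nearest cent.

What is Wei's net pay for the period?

$1,226.97

Regular pay: 36 × $50.98 = $1,835.28
Overtime pay: 2 × $50.98 × 1.5 = $152.94
Gross pay = $1,835.28 + $152.94 = $1,988.22
401(k): $1,988.22 × 0.0586 = $116.51
403(b) contribution: $1,988.22 × 0.0789 = $156.87
Pre-tax total = $116.51 + $156.87 = $273.38
Taxable wages = $1,988.22 − $273.38 = $1,714.84
Municipal income tax: $1,714.84 × 0.01 = $17.15
Federal income tax: $1,714.84 × 0.19 = $325.82
PFL insurance: $1,988.22 × 0.009 = $17.89
Parking deduction: $99.77
Employee stock purchase plan: $1,988.22 × 0.0137 = $27.24
Total deductions = $116.51 + $156.87 + $17.15 + $325.82 + $17.89 + $99.77 + $27.24 = $761.25
Net pay = $1,988.22 − $761.25 = $1,226.97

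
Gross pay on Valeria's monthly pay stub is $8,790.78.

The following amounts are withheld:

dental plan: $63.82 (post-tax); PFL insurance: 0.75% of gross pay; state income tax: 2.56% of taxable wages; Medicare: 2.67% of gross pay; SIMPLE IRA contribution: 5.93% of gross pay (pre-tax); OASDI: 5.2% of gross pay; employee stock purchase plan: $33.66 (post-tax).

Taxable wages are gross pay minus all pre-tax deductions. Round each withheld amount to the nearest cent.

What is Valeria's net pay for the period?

SIMPLE IRA contribution: $8,790.78 × 0.0593 = $521.29
Taxable wages = $8,790.78 − $521.29 = $8,269.49
State income tax: $8,269.49 × 0.0256 = $211.70
OASDI: $8,790.78 × 0.052 = $457.12
Medicare: $8,790.78 × 0.0267 = $234.71
PFL insurance: $8,790.78 × 0.0075 = $65.93
Dental plan: $63.82
Employee stock purchase plan: $33.66
Total deductions = $521.29 + $211.70 + $457.12 + $234.71 + $65.93 + $63.82 + $33.66 = $1,588.23
Net pay = $8,790.78 − $1,588.23 = $7,202.55

$7,202.55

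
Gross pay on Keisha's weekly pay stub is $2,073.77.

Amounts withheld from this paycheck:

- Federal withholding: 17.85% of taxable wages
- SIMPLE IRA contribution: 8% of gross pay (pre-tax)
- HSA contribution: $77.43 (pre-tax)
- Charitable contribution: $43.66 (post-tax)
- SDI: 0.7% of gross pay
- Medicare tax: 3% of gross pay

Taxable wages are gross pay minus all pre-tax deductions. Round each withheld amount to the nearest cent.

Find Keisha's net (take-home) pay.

$1,383.32

HSA contribution: $77.43
SIMPLE IRA contribution: $2,073.77 × 0.08 = $165.90
Pre-tax total = $77.43 + $165.90 = $243.33
Taxable wages = $2,073.77 − $243.33 = $1,830.44
Federal withholding: $1,830.44 × 0.1785 = $326.73
Medicare tax: $2,073.77 × 0.03 = $62.21
SDI: $2,073.77 × 0.007 = $14.52
Charitable contribution: $43.66
Total deductions = $77.43 + $165.90 + $326.73 + $62.21 + $14.52 + $43.66 = $690.45
Net pay = $2,073.77 − $690.45 = $1,383.32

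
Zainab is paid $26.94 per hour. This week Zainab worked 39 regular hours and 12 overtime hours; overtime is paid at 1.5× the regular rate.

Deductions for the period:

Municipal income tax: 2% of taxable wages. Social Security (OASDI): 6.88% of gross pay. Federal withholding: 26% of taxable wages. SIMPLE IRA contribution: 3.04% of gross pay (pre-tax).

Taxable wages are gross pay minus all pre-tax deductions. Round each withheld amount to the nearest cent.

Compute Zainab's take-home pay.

Regular pay: 39 × $26.94 = $1,050.66
Overtime pay: 12 × $26.94 × 1.5 = $484.92
Gross pay = $1,050.66 + $484.92 = $1,535.58
SIMPLE IRA contribution: $1,535.58 × 0.0304 = $46.68
Taxable wages = $1,535.58 − $46.68 = $1,488.90
Federal withholding: $1,488.90 × 0.26 = $387.11
Municipal income tax: $1,488.90 × 0.02 = $29.78
Social Security (OASDI): $1,535.58 × 0.0688 = $105.65
Total deductions = $46.68 + $387.11 + $29.78 + $105.65 = $569.22
Net pay = $1,535.58 − $569.22 = $966.36

$966.36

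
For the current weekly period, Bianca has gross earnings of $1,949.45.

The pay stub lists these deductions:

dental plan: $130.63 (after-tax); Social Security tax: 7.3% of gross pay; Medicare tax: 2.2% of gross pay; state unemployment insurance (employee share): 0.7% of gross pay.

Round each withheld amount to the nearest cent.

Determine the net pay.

$1,619.97

State unemployment insurance (employee share): $1,949.45 × 0.007 = $13.65
Social Security tax: $1,949.45 × 0.073 = $142.31
Medicare tax: $1,949.45 × 0.022 = $42.89
Dental plan: $130.63
Total deductions = $13.65 + $142.31 + $42.89 + $130.63 = $329.48
Net pay = $1,949.45 − $329.48 = $1,619.97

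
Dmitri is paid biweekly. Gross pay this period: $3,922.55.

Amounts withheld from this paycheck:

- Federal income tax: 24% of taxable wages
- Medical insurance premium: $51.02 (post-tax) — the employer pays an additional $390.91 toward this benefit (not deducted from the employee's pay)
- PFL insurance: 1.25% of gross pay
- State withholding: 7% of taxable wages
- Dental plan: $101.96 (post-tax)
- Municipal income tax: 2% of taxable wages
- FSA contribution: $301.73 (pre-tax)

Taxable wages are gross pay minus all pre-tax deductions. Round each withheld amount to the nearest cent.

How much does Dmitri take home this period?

FSA contribution: $301.73
Taxable wages = $3,922.55 − $301.73 = $3,620.82
Municipal income tax: $3,620.82 × 0.02 = $72.42
State withholding: $3,620.82 × 0.07 = $253.46
Federal income tax: $3,620.82 × 0.24 = $869.00
PFL insurance: $3,922.55 × 0.0125 = $49.03
Medical insurance premium: $51.02
Dental plan: $101.96
(Employer's $390.91 toward medical insurance premium is not withheld from the employee.)
Total deductions = $301.73 + $72.42 + $253.46 + $869.00 + $49.03 + $51.02 + $101.96 = $1,698.62
Net pay = $3,922.55 − $1,698.62 = $2,223.93

$2,223.93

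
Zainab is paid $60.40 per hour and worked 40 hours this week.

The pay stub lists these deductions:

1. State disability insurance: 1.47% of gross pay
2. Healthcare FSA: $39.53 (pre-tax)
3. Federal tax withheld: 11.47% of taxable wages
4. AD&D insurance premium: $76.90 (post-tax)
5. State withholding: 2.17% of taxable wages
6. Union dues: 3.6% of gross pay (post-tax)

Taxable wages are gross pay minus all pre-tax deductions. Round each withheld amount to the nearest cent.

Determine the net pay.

Gross pay: 40 × $60.40 = $2,416.00
Healthcare FSA: $39.53
Taxable wages = $2,416.00 − $39.53 = $2,376.47
Federal tax withheld: $2,376.47 × 0.1147 = $272.58
State withholding: $2,376.47 × 0.0217 = $51.57
State disability insurance: $2,416.00 × 0.0147 = $35.52
AD&D insurance premium: $76.90
Union dues: $2,416.00 × 0.036 = $86.98
Total deductions = $39.53 + $272.58 + $51.57 + $35.52 + $76.90 + $86.98 = $563.08
Net pay = $2,416.00 − $563.08 = $1,852.92

$1,852.92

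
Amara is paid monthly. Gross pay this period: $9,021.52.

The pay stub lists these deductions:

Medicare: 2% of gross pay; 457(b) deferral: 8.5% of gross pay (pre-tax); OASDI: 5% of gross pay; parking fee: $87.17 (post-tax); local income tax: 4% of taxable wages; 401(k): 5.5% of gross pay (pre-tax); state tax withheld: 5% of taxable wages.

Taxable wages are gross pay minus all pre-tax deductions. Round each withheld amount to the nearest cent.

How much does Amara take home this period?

457(b) deferral: $9,021.52 × 0.085 = $766.83
401(k): $9,021.52 × 0.055 = $496.18
Pre-tax total = $766.83 + $496.18 = $1,263.01
Taxable wages = $9,021.52 − $1,263.01 = $7,758.51
State tax withheld: $7,758.51 × 0.05 = $387.93
Local income tax: $7,758.51 × 0.04 = $310.34
OASDI: $9,021.52 × 0.05 = $451.08
Medicare: $9,021.52 × 0.02 = $180.43
Parking fee: $87.17
Total deductions = $766.83 + $496.18 + $387.93 + $310.34 + $451.08 + $180.43 + $87.17 = $2,679.96
Net pay = $9,021.52 − $2,679.96 = $6,341.56

$6,341.56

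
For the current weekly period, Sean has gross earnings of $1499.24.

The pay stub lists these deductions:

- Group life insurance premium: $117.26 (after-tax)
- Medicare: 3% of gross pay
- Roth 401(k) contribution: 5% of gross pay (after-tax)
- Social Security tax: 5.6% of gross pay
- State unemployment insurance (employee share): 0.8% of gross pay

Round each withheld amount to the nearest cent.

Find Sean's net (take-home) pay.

State unemployment insurance (employee share): $1499.24 × 0.008 = $11.99
Social Security tax: $1499.24 × 0.056 = $83.96
Medicare: $1499.24 × 0.03 = $44.98
Roth 401(k) contribution: $1499.24 × 0.05 = $74.96
Group life insurance premium: $117.26
Total deductions = $11.99 + $83.96 + $44.98 + $74.96 + $117.26 = $333.15
Net pay = $1499.24 − $333.15 = $1166.09

$1166.09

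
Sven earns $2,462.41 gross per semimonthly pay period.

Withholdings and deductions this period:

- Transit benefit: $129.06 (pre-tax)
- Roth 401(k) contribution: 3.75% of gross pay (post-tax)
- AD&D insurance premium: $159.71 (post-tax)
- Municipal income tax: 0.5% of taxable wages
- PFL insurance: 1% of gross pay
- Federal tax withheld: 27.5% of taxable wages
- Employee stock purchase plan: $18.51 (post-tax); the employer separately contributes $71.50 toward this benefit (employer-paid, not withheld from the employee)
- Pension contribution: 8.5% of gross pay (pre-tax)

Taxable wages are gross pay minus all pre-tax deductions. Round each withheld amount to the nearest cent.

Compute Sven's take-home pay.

$1,234.14

Pension contribution: $2,462.41 × 0.085 = $209.30
Transit benefit: $129.06
Pre-tax total = $209.30 + $129.06 = $338.36
Taxable wages = $2,462.41 − $338.36 = $2,124.05
Municipal income tax: $2,124.05 × 0.005 = $10.62
Federal tax withheld: $2,124.05 × 0.275 = $584.11
PFL insurance: $2,462.41 × 0.01 = $24.62
Roth 401(k) contribution: $2,462.41 × 0.0375 = $92.34
Employee stock purchase plan: $18.51
AD&D insurance premium: $159.71
(Employer's $71.50 toward employee stock purchase plan is not withheld from the employee.)
Total deductions = $209.30 + $129.06 + $10.62 + $584.11 + $24.62 + $92.34 + $18.51 + $159.71 = $1,228.27
Net pay = $2,462.41 − $1,228.27 = $1,234.14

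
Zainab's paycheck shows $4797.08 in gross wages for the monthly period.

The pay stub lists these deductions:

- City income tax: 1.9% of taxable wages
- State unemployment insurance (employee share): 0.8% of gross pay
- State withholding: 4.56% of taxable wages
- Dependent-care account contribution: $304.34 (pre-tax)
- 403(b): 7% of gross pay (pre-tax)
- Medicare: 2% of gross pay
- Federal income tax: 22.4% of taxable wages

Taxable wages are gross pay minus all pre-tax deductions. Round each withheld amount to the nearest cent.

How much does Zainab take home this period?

$2822.93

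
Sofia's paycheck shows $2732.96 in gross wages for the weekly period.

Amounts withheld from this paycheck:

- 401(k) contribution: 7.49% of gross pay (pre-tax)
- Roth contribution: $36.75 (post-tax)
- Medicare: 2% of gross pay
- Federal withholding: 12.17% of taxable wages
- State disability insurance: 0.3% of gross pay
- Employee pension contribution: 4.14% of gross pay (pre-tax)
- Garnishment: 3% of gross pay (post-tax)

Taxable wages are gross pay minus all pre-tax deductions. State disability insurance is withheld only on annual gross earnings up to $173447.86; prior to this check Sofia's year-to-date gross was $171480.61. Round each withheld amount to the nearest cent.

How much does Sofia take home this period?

$1941.90

Employee pension contribution: $2732.96 × 0.0414 = $113.14
401(k) contribution: $2732.96 × 0.0749 = $204.70
Pre-tax total = $113.14 + $204.70 = $317.84
Taxable wages = $2732.96 − $317.84 = $2415.12
Federal withholding: $2415.12 × 0.1217 = $293.92
State disability insurance: only $173447.86 − $171480.61 = $1967.25 of this check is subject → $1967.25 × 0.003 = $5.90
Medicare: $2732.96 × 0.02 = $54.66
Roth contribution: $36.75
Garnishment: $2732.96 × 0.03 = $81.99
Total deductions = $113.14 + $204.70 + $293.92 + $5.90 + $54.66 + $36.75 + $81.99 = $791.06
Net pay = $2732.96 − $791.06 = $1941.90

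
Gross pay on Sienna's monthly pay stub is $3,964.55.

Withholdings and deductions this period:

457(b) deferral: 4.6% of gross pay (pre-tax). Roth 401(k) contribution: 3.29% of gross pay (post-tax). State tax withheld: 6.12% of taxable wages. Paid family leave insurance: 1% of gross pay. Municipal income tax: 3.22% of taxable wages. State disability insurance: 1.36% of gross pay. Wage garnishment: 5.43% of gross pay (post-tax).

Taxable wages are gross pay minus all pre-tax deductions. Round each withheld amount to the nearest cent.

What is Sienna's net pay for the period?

$2,989.64

457(b) deferral: $3,964.55 × 0.046 = $182.37
Taxable wages = $3,964.55 − $182.37 = $3,782.18
State tax withheld: $3,782.18 × 0.0612 = $231.47
Municipal income tax: $3,782.18 × 0.0322 = $121.79
State disability insurance: $3,964.55 × 0.0136 = $53.92
Paid family leave insurance: $3,964.55 × 0.01 = $39.65
Roth 401(k) contribution: $3,964.55 × 0.0329 = $130.43
Wage garnishment: $3,964.55 × 0.0543 = $215.28
Total deductions = $182.37 + $231.47 + $121.79 + $53.92 + $39.65 + $130.43 + $215.28 = $974.91
Net pay = $3,964.55 − $974.91 = $2,989.64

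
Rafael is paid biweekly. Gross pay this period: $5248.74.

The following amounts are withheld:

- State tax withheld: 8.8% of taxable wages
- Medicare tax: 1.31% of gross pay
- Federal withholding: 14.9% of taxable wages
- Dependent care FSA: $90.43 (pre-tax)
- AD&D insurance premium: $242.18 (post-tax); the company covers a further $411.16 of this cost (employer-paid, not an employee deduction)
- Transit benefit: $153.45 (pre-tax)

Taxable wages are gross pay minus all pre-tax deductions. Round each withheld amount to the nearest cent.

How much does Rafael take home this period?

Dependent care FSA: $90.43
Transit benefit: $153.45
Pre-tax total = $90.43 + $153.45 = $243.88
Taxable wages = $5248.74 − $243.88 = $5004.86
Federal withholding: $5004.86 × 0.149 = $745.72
State tax withheld: $5004.86 × 0.088 = $440.43
Medicare tax: $5248.74 × 0.0131 = $68.76
AD&D insurance premium: $242.18
(Employer's $411.16 toward AD&D insurance premium is not withheld from the employee.)
Total deductions = $90.43 + $153.45 + $745.72 + $440.43 + $68.76 + $242.18 = $1740.97
Net pay = $5248.74 − $1740.97 = $3507.77

$3507.77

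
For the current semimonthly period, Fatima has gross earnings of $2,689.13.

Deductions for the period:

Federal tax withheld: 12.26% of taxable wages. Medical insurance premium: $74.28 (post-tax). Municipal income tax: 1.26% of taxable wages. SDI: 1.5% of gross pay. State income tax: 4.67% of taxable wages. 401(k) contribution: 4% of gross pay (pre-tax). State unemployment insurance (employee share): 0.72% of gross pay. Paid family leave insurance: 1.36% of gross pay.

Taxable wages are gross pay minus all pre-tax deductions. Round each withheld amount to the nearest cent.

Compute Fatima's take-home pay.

401(k) contribution: $2,689.13 × 0.04 = $107.57
Taxable wages = $2,689.13 − $107.57 = $2,581.56
Municipal income tax: $2,581.56 × 0.0126 = $32.53
State income tax: $2,581.56 × 0.0467 = $120.56
Federal tax withheld: $2,581.56 × 0.1226 = $316.50
State unemployment insurance (employee share): $2,689.13 × 0.0072 = $19.36
SDI: $2,689.13 × 0.015 = $40.34
Paid family leave insurance: $2,689.13 × 0.0136 = $36.57
Medical insurance premium: $74.28
Total deductions = $107.57 + $32.53 + $120.56 + $316.50 + $19.36 + $40.34 + $36.57 + $74.28 = $747.71
Net pay = $2,689.13 − $747.71 = $1,941.42

$1,941.42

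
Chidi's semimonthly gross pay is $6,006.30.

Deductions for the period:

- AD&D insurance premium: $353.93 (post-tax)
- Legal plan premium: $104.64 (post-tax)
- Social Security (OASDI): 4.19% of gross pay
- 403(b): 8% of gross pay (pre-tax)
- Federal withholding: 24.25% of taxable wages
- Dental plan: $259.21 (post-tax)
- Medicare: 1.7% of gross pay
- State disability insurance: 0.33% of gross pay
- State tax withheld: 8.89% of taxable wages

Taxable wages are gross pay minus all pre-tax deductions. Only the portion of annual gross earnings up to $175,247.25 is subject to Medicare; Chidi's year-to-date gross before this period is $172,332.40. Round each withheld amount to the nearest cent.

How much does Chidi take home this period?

$2,655.74

403(b): $6,006.30 × 0.08 = $480.50
Taxable wages = $6,006.30 − $480.50 = $5,525.80
State tax withheld: $5,525.80 × 0.0889 = $491.24
Federal withholding: $5,525.80 × 0.2425 = $1,340.01
Medicare: only $175,247.25 − $172,332.40 = $2,914.85 of this check is subject → $2,914.85 × 0.017 = $49.55
Social Security (OASDI): $6,006.30 × 0.0419 = $251.66
State disability insurance: $6,006.30 × 0.0033 = $19.82
AD&D insurance premium: $353.93
Legal plan premium: $104.64
Dental plan: $259.21
Total deductions = $480.50 + $491.24 + $1,340.01 + $49.55 + $251.66 + $19.82 + $353.93 + $104.64 + $259.21 = $3,350.56
Net pay = $6,006.30 − $3,350.56 = $2,655.74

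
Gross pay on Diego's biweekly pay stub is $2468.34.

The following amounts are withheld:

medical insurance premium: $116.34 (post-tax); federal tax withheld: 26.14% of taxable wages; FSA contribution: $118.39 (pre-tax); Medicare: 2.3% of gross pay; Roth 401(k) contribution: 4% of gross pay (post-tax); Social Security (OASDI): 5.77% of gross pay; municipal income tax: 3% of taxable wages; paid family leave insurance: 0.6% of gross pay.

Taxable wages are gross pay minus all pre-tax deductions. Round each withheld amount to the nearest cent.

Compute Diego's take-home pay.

$1236.10

FSA contribution: $118.39
Taxable wages = $2468.34 − $118.39 = $2349.95
Municipal income tax: $2349.95 × 0.03 = $70.50
Federal tax withheld: $2349.95 × 0.2614 = $614.28
Paid family leave insurance: $2468.34 × 0.006 = $14.81
Social Security (OASDI): $2468.34 × 0.0577 = $142.42
Medicare: $2468.34 × 0.023 = $56.77
Medical insurance premium: $116.34
Roth 401(k) contribution: $2468.34 × 0.04 = $98.73
Total deductions = $118.39 + $70.50 + $614.28 + $14.81 + $142.42 + $56.77 + $116.34 + $98.73 = $1232.24
Net pay = $2468.34 − $1232.24 = $1236.10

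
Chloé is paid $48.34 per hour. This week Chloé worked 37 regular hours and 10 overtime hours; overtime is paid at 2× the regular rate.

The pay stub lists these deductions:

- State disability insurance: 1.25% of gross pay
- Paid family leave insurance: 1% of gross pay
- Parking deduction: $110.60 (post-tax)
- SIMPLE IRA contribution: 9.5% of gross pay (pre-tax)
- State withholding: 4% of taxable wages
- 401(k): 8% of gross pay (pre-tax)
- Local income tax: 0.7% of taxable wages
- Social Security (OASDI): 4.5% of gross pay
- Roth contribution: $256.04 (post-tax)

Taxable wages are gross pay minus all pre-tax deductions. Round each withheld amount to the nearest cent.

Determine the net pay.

$1,613.73

Regular pay: 37 × $48.34 = $1,788.58
Overtime pay: 10 × $48.34 × 2 = $966.80
Gross pay = $1,788.58 + $966.80 = $2,755.38
401(k): $2,755.38 × 0.08 = $220.43
SIMPLE IRA contribution: $2,755.38 × 0.095 = $261.76
Pre-tax total = $220.43 + $261.76 = $482.19
Taxable wages = $2,755.38 − $482.19 = $2,273.19
State withholding: $2,273.19 × 0.04 = $90.93
Local income tax: $2,273.19 × 0.007 = $15.91
Paid family leave insurance: $2,755.38 × 0.01 = $27.55
State disability insurance: $2,755.38 × 0.0125 = $34.44
Social Security (OASDI): $2,755.38 × 0.045 = $123.99
Parking deduction: $110.60
Roth contribution: $256.04
Total deductions = $220.43 + $261.76 + $90.93 + $15.91 + $27.55 + $34.44 + $123.99 + $110.60 + $256.04 = $1,141.65
Net pay = $2,755.38 − $1,141.65 = $1,613.73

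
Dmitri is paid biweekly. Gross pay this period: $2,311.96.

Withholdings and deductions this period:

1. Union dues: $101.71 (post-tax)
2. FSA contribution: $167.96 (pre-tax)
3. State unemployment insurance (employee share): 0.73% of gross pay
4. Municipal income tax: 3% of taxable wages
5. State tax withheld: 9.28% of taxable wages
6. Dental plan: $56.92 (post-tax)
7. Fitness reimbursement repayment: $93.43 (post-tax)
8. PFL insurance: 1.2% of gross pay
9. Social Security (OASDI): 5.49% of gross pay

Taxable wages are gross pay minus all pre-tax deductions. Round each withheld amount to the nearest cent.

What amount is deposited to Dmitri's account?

$1,457.11

FSA contribution: $167.96
Taxable wages = $2,311.96 − $167.96 = $2,144.00
Municipal income tax: $2,144.00 × 0.03 = $64.32
State tax withheld: $2,144.00 × 0.0928 = $198.96
State unemployment insurance (employee share): $2,311.96 × 0.0073 = $16.88
PFL insurance: $2,311.96 × 0.012 = $27.74
Social Security (OASDI): $2,311.96 × 0.0549 = $126.93
Fitness reimbursement repayment: $93.43
Union dues: $101.71
Dental plan: $56.92
Total deductions = $167.96 + $64.32 + $198.96 + $16.88 + $27.74 + $126.93 + $93.43 + $101.71 + $56.92 = $854.85
Net pay = $2,311.96 − $854.85 = $1,457.11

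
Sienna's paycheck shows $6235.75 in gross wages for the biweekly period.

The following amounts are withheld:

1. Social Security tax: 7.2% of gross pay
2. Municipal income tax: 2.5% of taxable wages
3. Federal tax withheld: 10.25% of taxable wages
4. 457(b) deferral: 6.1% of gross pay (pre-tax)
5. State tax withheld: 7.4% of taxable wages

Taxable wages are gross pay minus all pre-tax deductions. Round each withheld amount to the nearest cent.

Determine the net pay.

457(b) deferral: $6235.75 × 0.061 = $380.38
Taxable wages = $6235.75 − $380.38 = $5855.37
Federal tax withheld: $5855.37 × 0.1025 = $600.18
State tax withheld: $5855.37 × 0.074 = $433.30
Municipal income tax: $5855.37 × 0.025 = $146.38
Social Security tax: $6235.75 × 0.072 = $448.97
Total deductions = $380.38 + $600.18 + $433.30 + $146.38 + $448.97 = $2009.21
Net pay = $6235.75 − $2009.21 = $4226.54

$4226.54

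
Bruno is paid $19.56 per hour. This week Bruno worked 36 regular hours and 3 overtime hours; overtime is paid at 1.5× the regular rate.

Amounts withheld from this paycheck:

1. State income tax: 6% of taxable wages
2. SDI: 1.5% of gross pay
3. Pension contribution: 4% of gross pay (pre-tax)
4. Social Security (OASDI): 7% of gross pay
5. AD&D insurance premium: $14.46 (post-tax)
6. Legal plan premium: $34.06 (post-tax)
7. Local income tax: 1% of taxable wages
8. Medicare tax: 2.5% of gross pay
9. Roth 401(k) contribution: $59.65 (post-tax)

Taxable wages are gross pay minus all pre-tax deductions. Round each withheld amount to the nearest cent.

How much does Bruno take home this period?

Regular pay: 36 × $19.56 = $704.16
Overtime pay: 3 × $19.56 × 1.5 = $88.02
Gross pay = $704.16 + $88.02 = $792.18
Pension contribution: $792.18 × 0.04 = $31.69
Taxable wages = $792.18 − $31.69 = $760.49
State income tax: $760.49 × 0.06 = $45.63
Local income tax: $760.49 × 0.01 = $7.60
Medicare tax: $792.18 × 0.025 = $19.80
SDI: $792.18 × 0.015 = $11.88
Social Security (OASDI): $792.18 × 0.07 = $55.45
AD&D insurance premium: $14.46
Legal plan premium: $34.06
Roth 401(k) contribution: $59.65
Total deductions = $31.69 + $45.63 + $7.60 + $19.80 + $11.88 + $55.45 + $14.46 + $34.06 + $59.65 = $280.22
Net pay = $792.18 − $280.22 = $511.96

$511.96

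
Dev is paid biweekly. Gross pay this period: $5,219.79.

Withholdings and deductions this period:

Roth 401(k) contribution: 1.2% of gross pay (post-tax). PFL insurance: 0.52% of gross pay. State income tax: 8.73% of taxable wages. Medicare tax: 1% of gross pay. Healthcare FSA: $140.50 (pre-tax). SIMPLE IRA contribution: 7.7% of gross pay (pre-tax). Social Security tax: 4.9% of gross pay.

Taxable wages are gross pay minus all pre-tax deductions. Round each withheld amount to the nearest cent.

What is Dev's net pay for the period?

Healthcare FSA: $140.50
SIMPLE IRA contribution: $5,219.79 × 0.077 = $401.92
Pre-tax total = $140.50 + $401.92 = $542.42
Taxable wages = $5,219.79 − $542.42 = $4,677.37
State income tax: $4,677.37 × 0.0873 = $408.33
Social Security tax: $5,219.79 × 0.049 = $255.77
PFL insurance: $5,219.79 × 0.0052 = $27.14
Medicare tax: $5,219.79 × 0.01 = $52.20
Roth 401(k) contribution: $5,219.79 × 0.012 = $62.64
Total deductions = $140.50 + $401.92 + $408.33 + $255.77 + $27.14 + $52.20 + $62.64 = $1,348.50
Net pay = $5,219.79 − $1,348.50 = $3,871.29

$3,871.29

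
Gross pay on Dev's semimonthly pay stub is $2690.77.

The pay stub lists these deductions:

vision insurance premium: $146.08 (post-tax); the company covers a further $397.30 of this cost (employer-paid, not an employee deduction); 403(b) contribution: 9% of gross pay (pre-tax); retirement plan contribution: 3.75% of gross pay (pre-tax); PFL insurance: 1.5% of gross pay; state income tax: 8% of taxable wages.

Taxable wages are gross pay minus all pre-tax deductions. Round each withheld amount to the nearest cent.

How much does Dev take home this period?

403(b) contribution: $2690.77 × 0.09 = $242.17
Retirement plan contribution: $2690.77 × 0.0375 = $100.90
Pre-tax total = $242.17 + $100.90 = $343.07
Taxable wages = $2690.77 − $343.07 = $2347.70
State income tax: $2347.70 × 0.08 = $187.82
PFL insurance: $2690.77 × 0.015 = $40.36
Vision insurance premium: $146.08
(Employer's $397.30 toward vision insurance premium is not withheld from the employee.)
Total deductions = $242.17 + $100.90 + $187.82 + $40.36 + $146.08 = $717.33
Net pay = $2690.77 − $717.33 = $1973.44

$1973.44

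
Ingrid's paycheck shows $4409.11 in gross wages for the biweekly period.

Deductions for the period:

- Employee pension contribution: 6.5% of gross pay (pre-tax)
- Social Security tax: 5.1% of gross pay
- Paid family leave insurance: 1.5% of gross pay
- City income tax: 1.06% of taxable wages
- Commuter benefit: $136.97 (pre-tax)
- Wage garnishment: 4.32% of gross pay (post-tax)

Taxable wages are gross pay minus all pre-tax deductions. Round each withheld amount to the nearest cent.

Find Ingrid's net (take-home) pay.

$3461.83

Employee pension contribution: $4409.11 × 0.065 = $286.59
Commuter benefit: $136.97
Pre-tax total = $286.59 + $136.97 = $423.56
Taxable wages = $4409.11 − $423.56 = $3985.55
City income tax: $3985.55 × 0.0106 = $42.25
Social Security tax: $4409.11 × 0.051 = $224.86
Paid family leave insurance: $4409.11 × 0.015 = $66.14
Wage garnishment: $4409.11 × 0.0432 = $190.47
Total deductions = $286.59 + $136.97 + $42.25 + $224.86 + $66.14 + $190.47 = $947.28
Net pay = $4409.11 − $947.28 = $3461.83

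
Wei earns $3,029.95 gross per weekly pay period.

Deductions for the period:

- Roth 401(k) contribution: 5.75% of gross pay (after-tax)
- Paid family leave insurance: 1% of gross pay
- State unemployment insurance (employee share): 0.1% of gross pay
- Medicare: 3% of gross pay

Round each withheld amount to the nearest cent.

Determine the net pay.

Paid family leave insurance: $3,029.95 × 0.01 = $30.30
Medicare: $3,029.95 × 0.03 = $90.90
State unemployment insurance (employee share): $3,029.95 × 0.001 = $3.03
Roth 401(k) contribution: $3,029.95 × 0.0575 = $174.22
Total deductions = $30.30 + $90.90 + $3.03 + $174.22 = $298.45
Net pay = $3,029.95 − $298.45 = $2,731.50

$2,731.50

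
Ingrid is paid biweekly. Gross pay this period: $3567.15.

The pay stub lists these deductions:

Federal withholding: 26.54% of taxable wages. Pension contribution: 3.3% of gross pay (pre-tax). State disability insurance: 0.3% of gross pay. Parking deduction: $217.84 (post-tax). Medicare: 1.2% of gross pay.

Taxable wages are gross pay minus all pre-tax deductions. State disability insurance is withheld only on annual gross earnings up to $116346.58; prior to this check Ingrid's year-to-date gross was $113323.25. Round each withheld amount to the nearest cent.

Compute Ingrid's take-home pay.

$2264.23

Pension contribution: $3567.15 × 0.033 = $117.72
Taxable wages = $3567.15 − $117.72 = $3449.43
Federal withholding: $3449.43 × 0.2654 = $915.48
Medicare: $3567.15 × 0.012 = $42.81
State disability insurance: only $116346.58 − $113323.25 = $3023.33 of this check is subject → $3023.33 × 0.003 = $9.07
Parking deduction: $217.84
Total deductions = $117.72 + $915.48 + $42.81 + $9.07 + $217.84 = $1302.92
Net pay = $3567.15 − $1302.92 = $2264.23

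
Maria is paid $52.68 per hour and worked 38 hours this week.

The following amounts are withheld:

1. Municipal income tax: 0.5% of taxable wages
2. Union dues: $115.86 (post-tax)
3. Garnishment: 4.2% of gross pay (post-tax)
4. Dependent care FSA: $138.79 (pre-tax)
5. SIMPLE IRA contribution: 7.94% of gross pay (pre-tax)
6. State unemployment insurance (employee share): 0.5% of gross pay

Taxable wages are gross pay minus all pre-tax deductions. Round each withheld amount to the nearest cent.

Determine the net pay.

$1,485.63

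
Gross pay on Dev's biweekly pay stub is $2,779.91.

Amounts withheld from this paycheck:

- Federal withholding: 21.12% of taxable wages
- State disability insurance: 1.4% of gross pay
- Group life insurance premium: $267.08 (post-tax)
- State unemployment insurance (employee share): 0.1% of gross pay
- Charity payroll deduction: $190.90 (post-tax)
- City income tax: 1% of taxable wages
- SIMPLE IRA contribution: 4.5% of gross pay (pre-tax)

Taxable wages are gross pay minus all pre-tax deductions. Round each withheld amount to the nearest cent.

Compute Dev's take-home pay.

SIMPLE IRA contribution: $2,779.91 × 0.045 = $125.10
Taxable wages = $2,779.91 − $125.10 = $2,654.81
City income tax: $2,654.81 × 0.01 = $26.55
Federal withholding: $2,654.81 × 0.2112 = $560.70
State disability insurance: $2,779.91 × 0.014 = $38.92
State unemployment insurance (employee share): $2,779.91 × 0.001 = $2.78
Charity payroll deduction: $190.90
Group life insurance premium: $267.08
Total deductions = $125.10 + $26.55 + $560.70 + $38.92 + $2.78 + $190.90 + $267.08 = $1,212.03
Net pay = $2,779.91 − $1,212.03 = $1,567.88

$1,567.88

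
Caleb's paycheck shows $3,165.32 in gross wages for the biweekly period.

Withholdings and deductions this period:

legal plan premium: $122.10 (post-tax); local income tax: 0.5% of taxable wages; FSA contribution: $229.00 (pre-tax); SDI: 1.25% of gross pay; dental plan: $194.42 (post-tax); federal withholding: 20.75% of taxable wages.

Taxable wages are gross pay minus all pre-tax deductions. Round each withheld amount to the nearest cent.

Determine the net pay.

FSA contribution: $229.00
Taxable wages = $3,165.32 − $229.00 = $2,936.32
Federal withholding: $2,936.32 × 0.2075 = $609.29
Local income tax: $2,936.32 × 0.005 = $14.68
SDI: $3,165.32 × 0.0125 = $39.57
Dental plan: $194.42
Legal plan premium: $122.10
Total deductions = $229.00 + $609.29 + $14.68 + $39.57 + $194.42 + $122.10 = $1,209.06
Net pay = $3,165.32 − $1,209.06 = $1,956.26

$1,956.26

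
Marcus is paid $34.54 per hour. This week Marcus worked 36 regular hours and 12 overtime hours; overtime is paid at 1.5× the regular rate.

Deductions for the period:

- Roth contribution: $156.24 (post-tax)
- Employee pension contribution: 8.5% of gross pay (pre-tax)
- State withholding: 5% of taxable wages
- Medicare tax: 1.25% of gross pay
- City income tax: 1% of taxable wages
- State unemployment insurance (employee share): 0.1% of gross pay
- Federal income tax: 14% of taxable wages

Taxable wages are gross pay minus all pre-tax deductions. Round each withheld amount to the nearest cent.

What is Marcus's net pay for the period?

$1,183.87

Regular pay: 36 × $34.54 = $1,243.44
Overtime pay: 12 × $34.54 × 1.5 = $621.72
Gross pay = $1,243.44 + $621.72 = $1,865.16
Employee pension contribution: $1,865.16 × 0.085 = $158.54
Taxable wages = $1,865.16 − $158.54 = $1,706.62
City income tax: $1,706.62 × 0.01 = $17.07
State withholding: $1,706.62 × 0.05 = $85.33
Federal income tax: $1,706.62 × 0.14 = $238.93
Medicare tax: $1,865.16 × 0.0125 = $23.31
State unemployment insurance (employee share): $1,865.16 × 0.001 = $1.87
Roth contribution: $156.24
Total deductions = $158.54 + $17.07 + $85.33 + $238.93 + $23.31 + $1.87 + $156.24 = $681.29
Net pay = $1,865.16 − $681.29 = $1,183.87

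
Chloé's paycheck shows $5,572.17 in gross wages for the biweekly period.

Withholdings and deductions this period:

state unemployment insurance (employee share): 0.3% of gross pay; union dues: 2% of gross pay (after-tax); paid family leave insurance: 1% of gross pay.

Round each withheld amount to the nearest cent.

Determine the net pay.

$5,388.29

Paid family leave insurance: $5,572.17 × 0.01 = $55.72
State unemployment insurance (employee share): $5,572.17 × 0.003 = $16.72
Union dues: $5,572.17 × 0.02 = $111.44
Total deductions = $55.72 + $16.72 + $111.44 = $183.88
Net pay = $5,572.17 − $183.88 = $5,388.29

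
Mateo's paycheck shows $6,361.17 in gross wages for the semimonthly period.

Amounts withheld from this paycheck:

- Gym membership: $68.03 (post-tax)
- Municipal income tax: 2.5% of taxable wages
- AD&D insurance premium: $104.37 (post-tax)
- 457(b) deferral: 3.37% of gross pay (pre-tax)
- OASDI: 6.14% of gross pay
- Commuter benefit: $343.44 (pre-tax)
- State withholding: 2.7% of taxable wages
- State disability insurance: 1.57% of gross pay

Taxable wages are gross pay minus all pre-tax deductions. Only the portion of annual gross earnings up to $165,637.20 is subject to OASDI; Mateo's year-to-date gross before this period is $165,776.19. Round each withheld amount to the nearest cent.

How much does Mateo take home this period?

Commuter benefit: $343.44
457(b) deferral: $6,361.17 × 0.0337 = $214.37
Pre-tax total = $343.44 + $214.37 = $557.81
Taxable wages = $6,361.17 − $557.81 = $5,803.36
Municipal income tax: $5,803.36 × 0.025 = $145.08
State withholding: $5,803.36 × 0.027 = $156.69
State disability insurance: $6,361.17 × 0.0157 = $99.87
OASDI: annual cap $165,637.20 already reached (YTD $165,776.19), so $0.00
Gym membership: $68.03
AD&D insurance premium: $104.37
Total deductions = $343.44 + $214.37 + $145.08 + $156.69 + $99.87 + $0.00 + $68.03 + $104.37 = $1,131.85
Net pay = $6,361.17 − $1,131.85 = $5,229.32

$5,229.32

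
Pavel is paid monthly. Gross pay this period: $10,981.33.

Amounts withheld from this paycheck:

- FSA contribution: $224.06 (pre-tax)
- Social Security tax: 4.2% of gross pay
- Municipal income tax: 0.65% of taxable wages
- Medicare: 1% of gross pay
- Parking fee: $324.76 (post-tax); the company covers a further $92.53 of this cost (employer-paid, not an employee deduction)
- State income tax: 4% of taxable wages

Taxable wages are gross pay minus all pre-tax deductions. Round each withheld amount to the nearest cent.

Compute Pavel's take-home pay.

$9,361.27

FSA contribution: $224.06
Taxable wages = $10,981.33 − $224.06 = $10,757.27
State income tax: $10,757.27 × 0.04 = $430.29
Municipal income tax: $10,757.27 × 0.0065 = $69.92
Social Security tax: $10,981.33 × 0.042 = $461.22
Medicare: $10,981.33 × 0.01 = $109.81
Parking fee: $324.76
(Employer's $92.53 toward parking fee is not withheld from the employee.)
Total deductions = $224.06 + $430.29 + $69.92 + $461.22 + $109.81 + $324.76 = $1,620.06
Net pay = $10,981.33 − $1,620.06 = $9,361.27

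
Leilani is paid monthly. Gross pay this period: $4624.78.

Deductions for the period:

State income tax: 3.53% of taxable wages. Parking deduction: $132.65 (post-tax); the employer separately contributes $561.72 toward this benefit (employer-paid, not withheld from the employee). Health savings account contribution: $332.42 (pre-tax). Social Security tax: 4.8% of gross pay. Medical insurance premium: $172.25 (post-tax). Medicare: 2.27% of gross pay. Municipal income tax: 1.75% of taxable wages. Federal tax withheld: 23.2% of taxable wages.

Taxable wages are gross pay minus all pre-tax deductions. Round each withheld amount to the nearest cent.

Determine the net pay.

Health savings account contribution: $332.42
Taxable wages = $4624.78 − $332.42 = $4292.36
Federal tax withheld: $4292.36 × 0.232 = $995.83
State income tax: $4292.36 × 0.0353 = $151.52
Municipal income tax: $4292.36 × 0.0175 = $75.12
Medicare: $4624.78 × 0.0227 = $104.98
Social Security tax: $4624.78 × 0.048 = $221.99
Parking deduction: $132.65
Medical insurance premium: $172.25
(Employer's $561.72 toward parking deduction is not withheld from the employee.)
Total deductions = $332.42 + $995.83 + $151.52 + $75.12 + $104.98 + $221.99 + $132.65 + $172.25 = $2186.76
Net pay = $4624.78 − $2186.76 = $2438.02

$2438.02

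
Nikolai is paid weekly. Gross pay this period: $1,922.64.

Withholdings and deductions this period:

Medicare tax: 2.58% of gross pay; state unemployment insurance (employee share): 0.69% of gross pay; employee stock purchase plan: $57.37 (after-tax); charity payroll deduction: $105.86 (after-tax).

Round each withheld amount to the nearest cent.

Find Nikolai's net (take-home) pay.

$1,696.54

State unemployment insurance (employee share): $1,922.64 × 0.0069 = $13.27
Medicare tax: $1,922.64 × 0.0258 = $49.60
Employee stock purchase plan: $57.37
Charity payroll deduction: $105.86
Total deductions = $13.27 + $49.60 + $57.37 + $105.86 = $226.10
Net pay = $1,922.64 − $226.10 = $1,696.54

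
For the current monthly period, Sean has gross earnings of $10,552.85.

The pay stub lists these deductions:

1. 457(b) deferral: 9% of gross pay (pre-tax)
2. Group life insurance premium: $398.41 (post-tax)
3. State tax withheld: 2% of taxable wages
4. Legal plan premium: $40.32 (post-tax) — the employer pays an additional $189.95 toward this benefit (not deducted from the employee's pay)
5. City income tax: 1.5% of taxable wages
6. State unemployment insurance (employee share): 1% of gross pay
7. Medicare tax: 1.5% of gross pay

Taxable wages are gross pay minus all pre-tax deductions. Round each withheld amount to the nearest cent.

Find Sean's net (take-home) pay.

457(b) deferral: $10,552.85 × 0.09 = $949.76
Taxable wages = $10,552.85 − $949.76 = $9,603.09
State tax withheld: $9,603.09 × 0.02 = $192.06
City income tax: $9,603.09 × 0.015 = $144.05
Medicare tax: $10,552.85 × 0.015 = $158.29
State unemployment insurance (employee share): $10,552.85 × 0.01 = $105.53
Legal plan premium: $40.32
Group life insurance premium: $398.41
(Employer's $189.95 toward legal plan premium is not withheld from the employee.)
Total deductions = $949.76 + $192.06 + $144.05 + $158.29 + $105.53 + $40.32 + $398.41 = $1,988.42
Net pay = $10,552.85 − $1,988.42 = $8,564.43

$8,564.43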